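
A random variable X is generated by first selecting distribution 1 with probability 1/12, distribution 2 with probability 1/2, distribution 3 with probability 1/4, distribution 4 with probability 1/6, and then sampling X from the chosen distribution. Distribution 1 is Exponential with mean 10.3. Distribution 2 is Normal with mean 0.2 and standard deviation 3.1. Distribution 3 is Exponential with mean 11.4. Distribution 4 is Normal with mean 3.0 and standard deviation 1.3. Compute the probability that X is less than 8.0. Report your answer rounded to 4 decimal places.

0.8348

Conditional on each component, P(X < 8.0): 1: 0.540078; 2: 0.994067; 3: 0.504285; 4: 0.99994.
By total probability, P(X < 8.0) = 0.0833333·0.540078 + 0.5·0.994067 + 0.25·0.504285 + 0.166667·0.99994 = 0.834768.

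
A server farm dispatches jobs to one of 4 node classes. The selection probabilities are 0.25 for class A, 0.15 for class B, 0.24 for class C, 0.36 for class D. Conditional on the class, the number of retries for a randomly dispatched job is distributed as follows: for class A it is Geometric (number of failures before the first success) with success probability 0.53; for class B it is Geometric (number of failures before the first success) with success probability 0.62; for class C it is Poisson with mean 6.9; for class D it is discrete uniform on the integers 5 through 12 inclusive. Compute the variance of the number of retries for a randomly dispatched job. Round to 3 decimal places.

16.505

Per component, A: μ=0.886792, E[X²]=2.45959; B: μ=0.612903, E[X²]=1.3642; C: μ=6.9, E[X²]=54.51; D: μ=8.5, E[X²]=77.5.
E[X] = 0.25·0.886792 + 0.15·0.612903 + 0.24·6.9 + 0.36·8.5 = 5.02963.
E[X²] = 0.25·2.45959 + 0.15·1.3642 + 0.24·54.51 + 0.36·77.5 = 41.8019.
Var(X) = E[X²] − (E[X])² = 41.8019 − 25.2972 = 16.5047.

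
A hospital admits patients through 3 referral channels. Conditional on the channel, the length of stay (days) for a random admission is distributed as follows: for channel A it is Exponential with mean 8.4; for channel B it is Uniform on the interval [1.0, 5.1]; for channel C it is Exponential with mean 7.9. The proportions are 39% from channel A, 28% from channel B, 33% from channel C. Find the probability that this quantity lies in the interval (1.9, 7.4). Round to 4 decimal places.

Conditional on each channel, P(1.9 < X < 7.4): A: 0.383178; B: 0.780488; C: 0.394314.
By total probability, P(1.9 < X < 7.4) = 0.39·0.383178 + 0.28·0.780488 + 0.33·0.394314 = 0.4981.

0.4981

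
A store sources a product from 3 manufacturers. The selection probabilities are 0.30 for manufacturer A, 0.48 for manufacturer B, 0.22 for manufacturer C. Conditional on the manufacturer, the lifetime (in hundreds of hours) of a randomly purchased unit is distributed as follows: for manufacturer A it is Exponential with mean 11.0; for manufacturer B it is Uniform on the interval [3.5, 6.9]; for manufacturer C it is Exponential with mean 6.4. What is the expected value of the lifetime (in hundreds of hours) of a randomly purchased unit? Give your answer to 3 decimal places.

Component means — A: 11; B: 5.2; C: 6.4.
E[X] = 0.3·11 + 0.48·5.2 + 0.22·6.4 = 7.204.

7.204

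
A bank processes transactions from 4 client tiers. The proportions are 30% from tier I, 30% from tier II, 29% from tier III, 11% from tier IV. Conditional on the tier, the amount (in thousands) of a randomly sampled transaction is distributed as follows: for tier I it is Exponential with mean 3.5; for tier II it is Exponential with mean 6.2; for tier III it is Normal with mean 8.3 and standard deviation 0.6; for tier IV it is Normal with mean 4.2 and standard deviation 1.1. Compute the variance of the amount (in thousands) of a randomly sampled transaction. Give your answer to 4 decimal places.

Per component, I: μ=3.5, E[X²]=24.5; II: μ=6.2, E[X²]=76.88; III: μ=8.3, E[X²]=69.25; IV: μ=4.2, E[X²]=18.85.
E[X] = 0.3·3.5 + 0.3·6.2 + 0.29·8.3 + 0.11·4.2 = 5.779.
E[X²] = 0.3·24.5 + 0.3·76.88 + 0.29·69.25 + 0.11·18.85 = 52.57.
Var(X) = E[X²] − (E[X])² = 52.57 − 33.3968 = 19.1732.

19.1732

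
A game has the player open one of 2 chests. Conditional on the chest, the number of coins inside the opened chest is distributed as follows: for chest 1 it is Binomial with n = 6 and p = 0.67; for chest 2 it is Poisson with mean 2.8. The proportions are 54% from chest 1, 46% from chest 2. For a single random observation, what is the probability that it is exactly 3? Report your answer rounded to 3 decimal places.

0.219

Conditional on each chest, P(X = 3): 1: 0.21617; 2: 0.222484.
By total probability, P(X = 3) = 0.54·0.21617 + 0.46·0.222484 = 0.219075.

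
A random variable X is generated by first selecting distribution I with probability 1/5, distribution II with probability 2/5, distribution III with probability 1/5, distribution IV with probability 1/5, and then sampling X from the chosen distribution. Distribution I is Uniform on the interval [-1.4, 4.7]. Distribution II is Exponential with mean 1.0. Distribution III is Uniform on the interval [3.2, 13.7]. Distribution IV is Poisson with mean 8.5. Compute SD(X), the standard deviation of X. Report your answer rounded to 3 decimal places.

Per component, I: μ=1.65, E[X²]=5.82333; II: μ=1, E[X²]=2; III: μ=8.45, E[X²]=80.59; IV: μ=8.5, E[X²]=80.75.
E[X] = 0.2·1.65 + 0.4·1 + 0.2·8.45 + 0.2·8.5 = 4.12.
E[X²] = 0.2·5.82333 + 0.4·2 + 0.2·80.59 + 0.2·80.75 = 34.2327.
Var(X) = E[X²] − (E[X])² = 34.2327 − 16.9744 = 17.2583.
SD(X) = √17.2583 = 4.15431.

4.154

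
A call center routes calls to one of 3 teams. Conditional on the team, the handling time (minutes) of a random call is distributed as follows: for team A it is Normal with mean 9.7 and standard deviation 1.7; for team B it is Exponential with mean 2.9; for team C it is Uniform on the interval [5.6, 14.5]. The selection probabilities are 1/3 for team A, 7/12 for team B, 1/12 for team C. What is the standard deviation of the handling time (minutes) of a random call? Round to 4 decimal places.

Per component, A: μ=9.7, E[X²]=96.98; B: μ=2.9, E[X²]=16.82; C: μ=10.05, E[X²]=107.603.
E[X] = 0.333333·9.7 + 0.583333·2.9 + 0.0833333·10.05 = 5.7625.
E[X²] = 0.333333·96.98 + 0.583333·16.82 + 0.0833333·107.603 = 51.1053.
Var(X) = E[X²] − (E[X])² = 51.1053 − 33.2064 = 17.8989.
SD(X) = √17.8989 = 4.23071.

4.2307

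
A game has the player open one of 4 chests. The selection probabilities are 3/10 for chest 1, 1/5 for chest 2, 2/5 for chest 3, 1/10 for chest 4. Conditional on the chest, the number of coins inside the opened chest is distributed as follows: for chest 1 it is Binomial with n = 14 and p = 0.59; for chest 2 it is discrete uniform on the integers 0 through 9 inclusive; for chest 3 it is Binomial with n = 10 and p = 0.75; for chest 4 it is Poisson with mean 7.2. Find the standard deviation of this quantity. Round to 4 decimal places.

2.4406

Per component, 1: μ=8.26, E[X²]=71.6142; 2: μ=4.5, E[X²]=28.5; 3: μ=7.5, E[X²]=58.125; 4: μ=7.2, E[X²]=59.04.
E[X] = 0.3·8.26 + 0.2·4.5 + 0.4·7.5 + 0.1·7.2 = 7.098.
E[X²] = 0.3·71.6142 + 0.2·28.5 + 0.4·58.125 + 0.1·59.04 = 56.3383.
Var(X) = E[X²] − (E[X])² = 56.3383 − 50.3816 = 5.95666.
SD(X) = √5.95666 = 2.44063.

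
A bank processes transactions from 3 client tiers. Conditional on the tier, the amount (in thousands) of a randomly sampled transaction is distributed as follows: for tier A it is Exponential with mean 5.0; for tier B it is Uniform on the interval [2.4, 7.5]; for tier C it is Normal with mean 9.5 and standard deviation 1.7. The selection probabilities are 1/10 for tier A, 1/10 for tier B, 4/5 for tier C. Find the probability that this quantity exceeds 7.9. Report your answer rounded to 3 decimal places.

0.682

Conditional on each tier, P(X > 7.9): A: 0.205975; B: 0; C: 0.826693.
By total probability, P(X > 7.9) = 0.1·0.205975 + 0.1·0 + 0.8·0.826693 = 0.681952.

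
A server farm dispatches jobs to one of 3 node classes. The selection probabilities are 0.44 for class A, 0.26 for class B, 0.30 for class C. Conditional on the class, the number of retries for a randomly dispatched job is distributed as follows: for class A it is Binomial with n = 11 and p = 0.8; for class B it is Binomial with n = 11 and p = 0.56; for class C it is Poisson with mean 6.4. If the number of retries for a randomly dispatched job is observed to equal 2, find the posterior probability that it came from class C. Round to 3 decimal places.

0.786

Likelihoods P(X=2 | ·): A: 1.80224e-05; B: 0.0106614; C: 0.0340287.
Posterior ∝ prior × likelihood. Numerator for C: 0.3·0.0340287 = 0.0102086.
Normalizing constant: 0.44·1.80224e-05 + 0.26·0.0106614 + 0.3·0.0340287 = 0.0129885.
P(C | observation) = 0.0102086 / 0.0129885 = 0.785973.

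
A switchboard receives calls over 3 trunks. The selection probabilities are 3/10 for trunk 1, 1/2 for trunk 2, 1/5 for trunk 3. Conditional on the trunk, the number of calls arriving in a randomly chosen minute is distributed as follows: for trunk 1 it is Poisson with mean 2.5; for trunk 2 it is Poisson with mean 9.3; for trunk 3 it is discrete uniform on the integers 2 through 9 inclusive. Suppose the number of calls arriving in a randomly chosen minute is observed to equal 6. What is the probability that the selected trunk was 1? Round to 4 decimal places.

Likelihoods P(X=6 | ·): 1: 0.0278337; 2: 0.0821536; 3: 0.125.
Posterior ∝ prior × likelihood. Numerator for 1: 0.3·0.0278337 = 0.00835012.
Normalizing constant: 0.3·0.0278337 + 0.5·0.0821536 + 0.2·0.125 = 0.0744269.
P(1 | observation) = 0.00835012 / 0.0744269 = 0.112192.

0.1122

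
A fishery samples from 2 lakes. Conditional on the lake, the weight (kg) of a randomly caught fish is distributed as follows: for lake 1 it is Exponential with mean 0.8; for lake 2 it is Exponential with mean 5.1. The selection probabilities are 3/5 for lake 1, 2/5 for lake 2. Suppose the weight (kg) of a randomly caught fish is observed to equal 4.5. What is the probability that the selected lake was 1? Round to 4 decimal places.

Likelihoods f(4.5 | ·): 1: 0.0045082; 2: 0.0811388.
Posterior ∝ prior × likelihood. Numerator for 1: 0.6·0.0045082 = 0.00270492.
Normalizing constant: 0.6·0.0045082 + 0.4·0.0811388 = 0.0351605.
P(1 | observation) = 0.00270492 / 0.0351605 = 0.0769308.

0.0769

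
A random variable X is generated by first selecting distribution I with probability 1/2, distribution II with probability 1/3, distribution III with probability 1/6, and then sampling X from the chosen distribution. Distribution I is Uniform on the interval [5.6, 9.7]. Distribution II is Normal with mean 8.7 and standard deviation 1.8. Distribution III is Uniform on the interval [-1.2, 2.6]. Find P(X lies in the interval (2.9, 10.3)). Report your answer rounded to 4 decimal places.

0.7708

Conditional on each component, P(2.9 < X < 10.3): I: 1; II: 0.812333; III: 0.
By total probability, P(2.9 < X < 10.3) = 0.5·1 + 0.333333·0.812333 + 0.166667·0 = 0.770778.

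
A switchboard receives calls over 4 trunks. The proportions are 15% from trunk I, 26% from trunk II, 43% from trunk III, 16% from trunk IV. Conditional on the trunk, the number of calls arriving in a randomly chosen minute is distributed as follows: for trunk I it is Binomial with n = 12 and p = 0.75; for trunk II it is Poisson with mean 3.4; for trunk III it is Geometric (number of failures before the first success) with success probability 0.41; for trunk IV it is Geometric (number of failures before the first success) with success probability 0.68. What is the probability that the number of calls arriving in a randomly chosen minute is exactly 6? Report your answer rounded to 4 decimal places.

0.0322

Conditional on each trunk, P(X = 6): I: 0.0401495; II: 0.0716044; III: 0.017294; IV: 0.000730144.
By total probability, P(X = 6) = 0.15·0.0401495 + 0.26·0.0716044 + 0.43·0.017294 + 0.16·0.000730144 = 0.0321928.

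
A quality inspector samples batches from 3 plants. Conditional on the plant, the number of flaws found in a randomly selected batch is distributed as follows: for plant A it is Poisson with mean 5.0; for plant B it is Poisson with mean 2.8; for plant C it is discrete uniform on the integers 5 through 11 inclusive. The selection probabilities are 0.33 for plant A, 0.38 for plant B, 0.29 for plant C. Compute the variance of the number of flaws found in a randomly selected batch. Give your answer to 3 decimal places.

Per component, A: μ=5, E[X²]=30; B: μ=2.8, E[X²]=10.64; C: μ=8, E[X²]=68.
E[X] = 0.33·5 + 0.38·2.8 + 0.29·8 = 5.034.
E[X²] = 0.33·30 + 0.38·10.64 + 0.29·68 = 33.6632.
Var(X) = E[X²] − (E[X])² = 33.6632 − 25.3412 = 8.32204.

8.322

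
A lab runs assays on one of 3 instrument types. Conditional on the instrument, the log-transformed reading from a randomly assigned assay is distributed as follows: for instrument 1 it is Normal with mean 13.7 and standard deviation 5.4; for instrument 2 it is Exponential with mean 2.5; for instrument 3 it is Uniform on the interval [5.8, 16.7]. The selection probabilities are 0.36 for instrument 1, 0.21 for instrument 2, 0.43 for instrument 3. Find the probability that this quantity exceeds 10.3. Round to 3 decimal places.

Conditional on each instrument, P(X > 10.3): 1: 0.735532; 2: 0.0162445; 3: 0.587156.
By total probability, P(X > 10.3) = 0.36·0.735532 + 0.21·0.0162445 + 0.43·0.587156 = 0.52068.

0.521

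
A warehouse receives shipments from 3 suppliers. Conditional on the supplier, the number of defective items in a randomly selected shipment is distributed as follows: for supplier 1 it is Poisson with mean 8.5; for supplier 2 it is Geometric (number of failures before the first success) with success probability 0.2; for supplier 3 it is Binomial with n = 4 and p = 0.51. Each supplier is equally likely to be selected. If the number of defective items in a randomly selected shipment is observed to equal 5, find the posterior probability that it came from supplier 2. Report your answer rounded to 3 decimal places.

0.466

Likelihoods P(X=5 | ·): 1: 0.0752333; 2: 0.065536; 3: 0.
Posterior ∝ prior × likelihood. Numerator for 2: 0.333333·0.065536 = 0.0218453.
Normalizing constant: 0.333333·0.0752333 + 0.333333·0.065536 + 0.333333·0 = 0.0469231.
P(2 | observation) = 0.0218453 / 0.0469231 = 0.465556.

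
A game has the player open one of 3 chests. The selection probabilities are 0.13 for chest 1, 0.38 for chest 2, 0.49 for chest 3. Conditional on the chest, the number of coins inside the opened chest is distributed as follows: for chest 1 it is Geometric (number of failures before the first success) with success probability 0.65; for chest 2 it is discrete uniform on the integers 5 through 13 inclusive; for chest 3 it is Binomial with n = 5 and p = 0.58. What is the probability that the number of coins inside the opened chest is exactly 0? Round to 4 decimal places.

Conditional on each chest, P(X = 0): 1: 0.65; 2: 0; 3: 0.0130691.
By total probability, P(X = 0) = 0.13·0.65 + 0.38·0 + 0.49·0.0130691 = 0.0909039.

0.0909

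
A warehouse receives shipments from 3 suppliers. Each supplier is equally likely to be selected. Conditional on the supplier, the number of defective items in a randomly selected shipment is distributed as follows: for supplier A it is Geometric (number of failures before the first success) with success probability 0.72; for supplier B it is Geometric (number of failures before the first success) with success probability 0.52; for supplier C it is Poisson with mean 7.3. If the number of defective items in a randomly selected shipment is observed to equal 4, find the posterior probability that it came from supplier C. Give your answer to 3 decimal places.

0.714

Likelihoods P(X=4 | ·): A: 0.00442552; B: 0.0276038; C: 0.0799338.
Posterior ∝ prior × likelihood. Numerator for C: 0.333333·0.0799338 = 0.0266446.
Normalizing constant: 0.333333·0.00442552 + 0.333333·0.0276038 + 0.333333·0.0799338 = 0.037321.
P(C | observation) = 0.0266446 / 0.037321 = 0.71393.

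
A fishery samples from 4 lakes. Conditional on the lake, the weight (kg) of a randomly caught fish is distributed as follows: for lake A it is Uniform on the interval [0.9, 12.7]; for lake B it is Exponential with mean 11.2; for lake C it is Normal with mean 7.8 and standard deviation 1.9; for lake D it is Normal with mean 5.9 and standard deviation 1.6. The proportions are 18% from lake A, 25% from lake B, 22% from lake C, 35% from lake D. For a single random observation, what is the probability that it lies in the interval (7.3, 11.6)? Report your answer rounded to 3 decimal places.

0.302

Conditional on each lake, P(7.3 < X < 11.6): A: 0.364407; B: 0.166142; C: 0.581035; D: 0.190603.
By total probability, P(7.3 < X < 11.6) = 0.18·0.364407 + 0.25·0.166142 + 0.22·0.581035 + 0.35·0.190603 = 0.301668.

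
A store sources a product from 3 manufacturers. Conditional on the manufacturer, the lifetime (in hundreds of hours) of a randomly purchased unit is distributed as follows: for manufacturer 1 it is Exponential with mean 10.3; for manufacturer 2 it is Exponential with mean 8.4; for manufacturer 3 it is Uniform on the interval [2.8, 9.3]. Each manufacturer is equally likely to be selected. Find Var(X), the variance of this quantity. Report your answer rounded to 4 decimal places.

Per component, 1: μ=10.3, E[X²]=212.18; 2: μ=8.4, E[X²]=141.12; 3: μ=6.05, E[X²]=40.1233.
E[X] = 0.333333·10.3 + 0.333333·8.4 + 0.333333·6.05 = 8.25.
E[X²] = 0.333333·212.18 + 0.333333·141.12 + 0.333333·40.1233 = 131.141.
Var(X) = E[X²] − (E[X])² = 131.141 − 68.0625 = 63.0786.

63.0786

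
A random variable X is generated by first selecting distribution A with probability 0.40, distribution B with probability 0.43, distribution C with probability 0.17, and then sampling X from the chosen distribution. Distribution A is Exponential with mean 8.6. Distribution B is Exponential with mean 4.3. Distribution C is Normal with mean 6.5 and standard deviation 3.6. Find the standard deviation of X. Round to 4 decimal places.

Per component, A: μ=8.6, E[X²]=147.92; B: μ=4.3, E[X²]=36.98; C: μ=6.5, E[X²]=55.21.
E[X] = 0.4·8.6 + 0.43·4.3 + 0.17·6.5 = 6.394.
E[X²] = 0.4·147.92 + 0.43·36.98 + 0.17·55.21 = 84.4551.
Var(X) = E[X²] − (E[X])² = 84.4551 − 40.8832 = 43.5719.
SD(X) = √43.5719 = 6.6009.

6.6009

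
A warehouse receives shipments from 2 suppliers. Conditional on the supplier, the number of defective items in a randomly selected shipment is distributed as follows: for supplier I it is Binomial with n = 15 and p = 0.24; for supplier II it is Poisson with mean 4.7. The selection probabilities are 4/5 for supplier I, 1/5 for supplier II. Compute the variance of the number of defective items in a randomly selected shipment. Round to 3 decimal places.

Per component, I: μ=3.6, E[X²]=15.696; II: μ=4.7, E[X²]=26.79.
E[X] = 0.8·3.6 + 0.2·4.7 = 3.82.
E[X²] = 0.8·15.696 + 0.2·26.79 = 17.9148.
Var(X) = E[X²] − (E[X])² = 17.9148 − 14.5924 = 3.3224.

3.322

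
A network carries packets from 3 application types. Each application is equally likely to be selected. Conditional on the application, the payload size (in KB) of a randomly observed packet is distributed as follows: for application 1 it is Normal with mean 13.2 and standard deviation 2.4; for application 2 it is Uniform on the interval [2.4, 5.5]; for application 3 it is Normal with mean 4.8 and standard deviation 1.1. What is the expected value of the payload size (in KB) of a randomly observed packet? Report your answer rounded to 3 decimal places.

7.317

Component means — 1: 13.2; 2: 3.95; 3: 4.8.
E[X] = 0.333333·13.2 + 0.333333·3.95 + 0.333333·4.8 = 7.31667.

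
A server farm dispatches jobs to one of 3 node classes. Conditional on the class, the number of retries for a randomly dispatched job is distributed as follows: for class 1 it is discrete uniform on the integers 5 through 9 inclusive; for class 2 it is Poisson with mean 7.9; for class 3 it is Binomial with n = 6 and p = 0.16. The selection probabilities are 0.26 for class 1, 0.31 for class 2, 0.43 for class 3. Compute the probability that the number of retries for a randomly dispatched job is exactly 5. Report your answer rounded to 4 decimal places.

0.0817

Conditional on each class, P(X = 5): 1: 0.2; 2: 0.0950666; 3: 0.000528482.
By total probability, P(X = 5) = 0.26·0.2 + 0.31·0.0950666 + 0.43·0.000528482 = 0.0816979.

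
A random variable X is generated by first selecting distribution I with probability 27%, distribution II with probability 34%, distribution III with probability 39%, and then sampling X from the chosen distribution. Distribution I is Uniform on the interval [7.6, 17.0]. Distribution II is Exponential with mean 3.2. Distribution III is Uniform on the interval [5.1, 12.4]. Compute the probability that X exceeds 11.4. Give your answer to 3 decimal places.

Conditional on each component, P(X > 11.4): I: 0.595745; II: 0.0283678; III: 0.136986.
By total probability, P(X > 11.4) = 0.27·0.595745 + 0.34·0.0283678 + 0.39·0.136986 = 0.223921.

0.224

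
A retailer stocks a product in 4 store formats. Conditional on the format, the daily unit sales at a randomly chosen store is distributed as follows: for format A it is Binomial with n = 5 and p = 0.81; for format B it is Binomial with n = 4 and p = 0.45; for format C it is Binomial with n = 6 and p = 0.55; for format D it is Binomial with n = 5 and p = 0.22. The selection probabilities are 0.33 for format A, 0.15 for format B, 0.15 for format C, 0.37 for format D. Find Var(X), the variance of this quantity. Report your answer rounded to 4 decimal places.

Per component, A: μ=4.05, E[X²]=17.172; B: μ=1.8, E[X²]=4.23; C: μ=3.3, E[X²]=12.375; D: μ=1.1, E[X²]=2.068.
E[X] = 0.33·4.05 + 0.15·1.8 + 0.15·3.3 + 0.37·1.1 = 2.5085.
E[X²] = 0.33·17.172 + 0.15·4.23 + 0.15·12.375 + 0.37·2.068 = 8.92267.
Var(X) = E[X²] − (E[X])² = 8.92267 − 6.29257 = 2.6301.

2.6301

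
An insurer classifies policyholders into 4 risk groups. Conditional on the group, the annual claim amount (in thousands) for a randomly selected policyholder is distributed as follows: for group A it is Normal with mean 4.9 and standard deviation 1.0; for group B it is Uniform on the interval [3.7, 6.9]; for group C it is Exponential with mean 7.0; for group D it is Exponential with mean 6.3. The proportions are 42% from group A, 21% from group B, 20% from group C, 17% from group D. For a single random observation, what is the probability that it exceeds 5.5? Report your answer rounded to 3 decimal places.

0.369

Conditional on each group, P(X > 5.5): A: 0.274253; B: 0.4375; C: 0.455794; D: 0.41769.
By total probability, P(X > 5.5) = 0.42·0.274253 + 0.21·0.4375 + 0.2·0.455794 + 0.17·0.41769 = 0.369227.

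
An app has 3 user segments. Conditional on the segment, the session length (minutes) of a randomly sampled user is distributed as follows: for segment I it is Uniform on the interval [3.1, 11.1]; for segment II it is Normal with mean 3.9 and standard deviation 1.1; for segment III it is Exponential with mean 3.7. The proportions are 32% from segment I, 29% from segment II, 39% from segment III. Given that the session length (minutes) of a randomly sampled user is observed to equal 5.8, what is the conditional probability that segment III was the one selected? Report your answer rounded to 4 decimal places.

0.2567

Likelihoods f(5.8 | ·): I: 0.125; II: 0.0815952; III: 0.0563654.
Posterior ∝ prior × likelihood. Numerator for III: 0.39·0.0563654 = 0.0219825.
Normalizing constant: 0.32·0.125 + 0.29·0.0815952 + 0.39·0.0563654 = 0.0856451.
P(III | observation) = 0.0219825 / 0.0856451 = 0.25667.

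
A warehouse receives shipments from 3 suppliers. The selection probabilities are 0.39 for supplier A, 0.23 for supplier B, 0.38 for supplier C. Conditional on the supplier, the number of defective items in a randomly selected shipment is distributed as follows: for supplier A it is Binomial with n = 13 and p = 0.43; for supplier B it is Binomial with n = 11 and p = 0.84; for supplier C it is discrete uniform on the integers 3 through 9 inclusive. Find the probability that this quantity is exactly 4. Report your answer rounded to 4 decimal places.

Conditional on each supplier, P(X = 4): A: 0.155258; B: 0.000441033; C: 0.142857.
By total probability, P(X = 4) = 0.39·0.155258 + 0.23·0.000441033 + 0.38·0.142857 = 0.114938.

0.1149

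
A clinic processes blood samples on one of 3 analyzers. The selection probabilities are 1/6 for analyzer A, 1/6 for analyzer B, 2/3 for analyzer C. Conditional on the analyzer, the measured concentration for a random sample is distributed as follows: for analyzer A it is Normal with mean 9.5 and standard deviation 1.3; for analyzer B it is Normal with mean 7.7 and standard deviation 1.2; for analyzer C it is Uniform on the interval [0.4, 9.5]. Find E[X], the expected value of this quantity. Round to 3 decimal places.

6.167

Component means — A: 9.5; B: 7.7; C: 4.95.
E[X] = 0.166667·9.5 + 0.166667·7.7 + 0.666667·4.95 = 6.16667.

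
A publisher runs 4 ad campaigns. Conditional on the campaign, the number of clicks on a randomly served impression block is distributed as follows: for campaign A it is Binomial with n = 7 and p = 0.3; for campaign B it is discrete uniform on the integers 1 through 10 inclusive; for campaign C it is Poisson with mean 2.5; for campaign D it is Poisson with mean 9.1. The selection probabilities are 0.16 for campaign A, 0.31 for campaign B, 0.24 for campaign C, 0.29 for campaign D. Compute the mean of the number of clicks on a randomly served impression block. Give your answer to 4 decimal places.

5.2800

Component means — A: 2.1; B: 5.5; C: 2.5; D: 9.1.
E[X] = 0.16·2.1 + 0.31·5.5 + 0.24·2.5 + 0.29·9.1 = 5.28.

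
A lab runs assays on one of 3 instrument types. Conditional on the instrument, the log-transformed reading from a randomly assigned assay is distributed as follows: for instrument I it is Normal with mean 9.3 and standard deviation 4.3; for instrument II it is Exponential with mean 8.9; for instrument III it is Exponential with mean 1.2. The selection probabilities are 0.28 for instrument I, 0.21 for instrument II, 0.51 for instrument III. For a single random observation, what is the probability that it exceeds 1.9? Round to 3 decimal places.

Conditional on each instrument, P(X > 1.9): I: 0.957368; II: 0.807766; III: 0.20529.
By total probability, P(X > 1.9) = 0.28·0.957368 + 0.21·0.807766 + 0.51·0.20529 = 0.542392.

0.542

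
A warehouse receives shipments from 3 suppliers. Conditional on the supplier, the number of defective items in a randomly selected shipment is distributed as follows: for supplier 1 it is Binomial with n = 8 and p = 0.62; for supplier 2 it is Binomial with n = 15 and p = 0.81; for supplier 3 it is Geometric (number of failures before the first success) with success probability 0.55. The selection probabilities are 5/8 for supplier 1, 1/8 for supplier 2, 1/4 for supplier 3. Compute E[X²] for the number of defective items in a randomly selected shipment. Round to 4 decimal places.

For each component E[X²] = Var + (mean)², giving 1: 26.4864; 2: 149.931; 3: 2.15702.
Overall E[X²] = 0.625·26.4864 + 0.125·149.931 + 0.25·2.15702 = 35.8346.

35.8346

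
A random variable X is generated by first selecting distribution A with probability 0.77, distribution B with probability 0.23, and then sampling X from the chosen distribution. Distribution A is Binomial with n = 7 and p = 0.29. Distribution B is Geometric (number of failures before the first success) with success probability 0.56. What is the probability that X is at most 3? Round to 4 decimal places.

Conditional on each component, P(X ≤ 3): A: 0.886558; B: 0.962519.
By total probability, P(X ≤ 3) = 0.77·0.886558 + 0.23·0.962519 = 0.904029.

0.9040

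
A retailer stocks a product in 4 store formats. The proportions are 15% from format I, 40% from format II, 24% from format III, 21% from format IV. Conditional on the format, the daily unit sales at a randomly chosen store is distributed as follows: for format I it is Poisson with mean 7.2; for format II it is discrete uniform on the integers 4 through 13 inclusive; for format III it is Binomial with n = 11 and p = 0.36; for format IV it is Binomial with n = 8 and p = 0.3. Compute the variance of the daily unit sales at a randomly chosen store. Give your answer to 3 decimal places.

11.773

Per component, I: μ=7.2, E[X²]=59.04; II: μ=8.5, E[X²]=80.5; III: μ=3.96, E[X²]=18.216; IV: μ=2.4, E[X²]=7.44.
E[X] = 0.15·7.2 + 0.4·8.5 + 0.24·3.96 + 0.21·2.4 = 5.9344.
E[X²] = 0.15·59.04 + 0.4·80.5 + 0.24·18.216 + 0.21·7.44 = 46.9902.
Var(X) = E[X²] − (E[X])² = 46.9902 − 35.2171 = 11.7731.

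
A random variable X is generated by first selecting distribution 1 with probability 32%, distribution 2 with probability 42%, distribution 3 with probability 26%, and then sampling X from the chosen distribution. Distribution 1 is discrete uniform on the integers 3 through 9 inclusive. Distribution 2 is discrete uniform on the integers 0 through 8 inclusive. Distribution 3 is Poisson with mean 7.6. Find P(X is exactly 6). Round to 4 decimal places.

Conditional on each component, P(X = 6): 1: 0.142857; 2: 0.111111; 3: 0.13394.
By total probability, P(X = 6) = 0.32·0.142857 + 0.42·0.111111 + 0.26·0.13394 = 0.127205.

0.1272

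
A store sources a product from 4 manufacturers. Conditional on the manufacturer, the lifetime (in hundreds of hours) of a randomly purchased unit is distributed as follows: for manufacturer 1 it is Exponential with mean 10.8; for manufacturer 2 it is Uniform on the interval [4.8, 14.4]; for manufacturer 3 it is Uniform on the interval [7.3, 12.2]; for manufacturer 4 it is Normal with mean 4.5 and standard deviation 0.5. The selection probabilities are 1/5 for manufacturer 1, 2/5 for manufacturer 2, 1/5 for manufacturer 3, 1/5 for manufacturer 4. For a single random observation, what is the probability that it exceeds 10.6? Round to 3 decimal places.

0.299

Conditional on each manufacturer, P(X > 10.6): 1: 0.374755; 2: 0.395833; 3: 0.326531; 4: 0.
By total probability, P(X > 10.6) = 0.2·0.374755 + 0.4·0.395833 + 0.2·0.326531 + 0.2·0 = 0.298591.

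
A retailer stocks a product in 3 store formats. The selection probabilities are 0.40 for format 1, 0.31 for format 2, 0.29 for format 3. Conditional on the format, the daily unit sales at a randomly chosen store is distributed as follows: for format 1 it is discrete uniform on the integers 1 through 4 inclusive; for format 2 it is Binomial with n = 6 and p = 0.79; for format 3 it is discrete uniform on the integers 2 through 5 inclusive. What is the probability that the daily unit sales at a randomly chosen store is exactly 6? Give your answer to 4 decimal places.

0.0754

Conditional on each format, P(X = 6): 1: 0; 2: 0.243087; 3: 0.
By total probability, P(X = 6) = 0.4·0 + 0.31·0.243087 + 0.29·0 = 0.0753571.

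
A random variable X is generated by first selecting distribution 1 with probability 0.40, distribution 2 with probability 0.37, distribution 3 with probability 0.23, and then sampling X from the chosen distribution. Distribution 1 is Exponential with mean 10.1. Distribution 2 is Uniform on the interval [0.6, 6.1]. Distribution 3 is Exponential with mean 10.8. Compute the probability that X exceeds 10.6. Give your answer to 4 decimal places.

0.2262

Conditional on each component, P(X > 10.6): 1: 0.350111; 2: 0; 3: 0.374755.
By total probability, P(X > 10.6) = 0.4·0.350111 + 0.37·0 + 0.23·0.374755 = 0.226238.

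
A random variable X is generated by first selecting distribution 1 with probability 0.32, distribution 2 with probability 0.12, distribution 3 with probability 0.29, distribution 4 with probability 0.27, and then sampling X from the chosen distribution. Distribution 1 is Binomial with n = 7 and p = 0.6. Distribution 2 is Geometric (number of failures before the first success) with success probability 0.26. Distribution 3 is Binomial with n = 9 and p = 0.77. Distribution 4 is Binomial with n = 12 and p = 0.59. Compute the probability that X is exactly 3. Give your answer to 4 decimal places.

0.0802

Conditional on each component, P(X = 3): 1: 0.193536; 2: 0.105358; 3: 0.00567699; 4: 0.0147922.
By total probability, P(X = 3) = 0.32·0.193536 + 0.12·0.105358 + 0.29·0.00567699 + 0.27·0.0147922 = 0.0802147.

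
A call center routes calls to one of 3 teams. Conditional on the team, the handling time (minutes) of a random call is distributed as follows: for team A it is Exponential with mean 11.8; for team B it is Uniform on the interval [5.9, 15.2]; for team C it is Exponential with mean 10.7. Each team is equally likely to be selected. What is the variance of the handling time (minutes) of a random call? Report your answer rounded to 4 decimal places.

87.2897

Per component, A: μ=11.8, E[X²]=278.48; B: μ=10.55, E[X²]=118.51; C: μ=10.7, E[X²]=228.98.
E[X] = 0.333333·11.8 + 0.333333·10.55 + 0.333333·10.7 = 11.0167.
E[X²] = 0.333333·278.48 + 0.333333·118.51 + 0.333333·228.98 = 208.657.
Var(X) = E[X²] − (E[X])² = 208.657 − 121.367 = 87.2897.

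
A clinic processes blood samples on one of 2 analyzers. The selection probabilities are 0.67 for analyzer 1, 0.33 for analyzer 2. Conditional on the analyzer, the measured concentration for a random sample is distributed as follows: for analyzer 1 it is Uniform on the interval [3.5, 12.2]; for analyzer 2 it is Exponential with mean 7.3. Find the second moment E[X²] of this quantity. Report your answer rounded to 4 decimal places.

For each component E[X²] = Var + (mean)², giving 1: 67.93; 2: 106.58.
Overall E[X²] = 0.67·67.93 + 0.33·106.58 = 80.6845.

80.6845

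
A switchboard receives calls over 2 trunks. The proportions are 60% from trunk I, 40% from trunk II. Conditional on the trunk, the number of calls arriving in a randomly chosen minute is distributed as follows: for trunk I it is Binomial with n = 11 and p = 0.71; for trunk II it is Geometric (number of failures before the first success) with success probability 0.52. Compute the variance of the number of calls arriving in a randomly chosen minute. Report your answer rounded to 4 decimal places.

13.4521

Per component, I: μ=7.81, E[X²]=63.261; II: μ=0.923077, E[X²]=2.62722.
E[X] = 0.6·7.81 + 0.4·0.923077 = 5.05523.
E[X²] = 0.6·63.261 + 0.4·2.62722 = 39.0075.
Var(X) = E[X²] − (E[X])² = 39.0075 − 25.5554 = 13.4521.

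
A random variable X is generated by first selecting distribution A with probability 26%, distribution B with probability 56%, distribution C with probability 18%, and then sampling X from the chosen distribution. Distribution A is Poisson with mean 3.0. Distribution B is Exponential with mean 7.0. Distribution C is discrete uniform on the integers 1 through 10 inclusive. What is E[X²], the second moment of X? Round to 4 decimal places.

For each component E[X²] = Var + (mean)², giving A: 12; B: 98; C: 38.5.
Overall E[X²] = 0.26·12 + 0.56·98 + 0.18·38.5 = 64.93.

64.9300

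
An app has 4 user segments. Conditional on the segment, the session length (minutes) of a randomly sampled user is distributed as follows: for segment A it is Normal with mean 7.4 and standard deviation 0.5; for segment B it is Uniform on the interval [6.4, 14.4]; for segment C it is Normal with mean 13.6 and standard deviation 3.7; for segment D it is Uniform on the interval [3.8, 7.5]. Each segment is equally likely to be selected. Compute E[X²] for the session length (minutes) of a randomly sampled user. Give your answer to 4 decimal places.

100.0542

For each component E[X²] = Var + (mean)², giving A: 55.01; B: 113.493; C: 198.65; D: 33.0633.
Overall E[X²] = 0.25·55.01 + 0.25·113.493 + 0.25·198.65 + 0.25·33.0633 = 100.054.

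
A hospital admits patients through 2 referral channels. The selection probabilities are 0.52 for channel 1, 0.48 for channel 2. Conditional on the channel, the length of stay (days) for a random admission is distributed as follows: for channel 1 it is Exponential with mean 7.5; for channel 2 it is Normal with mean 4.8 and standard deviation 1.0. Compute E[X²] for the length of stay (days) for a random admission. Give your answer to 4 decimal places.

For each component E[X²] = Var + (mean)², giving 1: 112.5; 2: 24.04.
Overall E[X²] = 0.52·112.5 + 0.48·24.04 = 70.0392.

70.0392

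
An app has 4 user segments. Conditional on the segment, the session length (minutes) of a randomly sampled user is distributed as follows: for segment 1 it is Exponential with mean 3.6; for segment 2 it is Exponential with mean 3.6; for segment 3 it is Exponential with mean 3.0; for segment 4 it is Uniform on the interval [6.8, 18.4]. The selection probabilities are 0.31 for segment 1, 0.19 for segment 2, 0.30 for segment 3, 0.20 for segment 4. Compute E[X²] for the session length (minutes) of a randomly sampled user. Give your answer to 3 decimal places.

52.355

For each component E[X²] = Var + (mean)², giving 1: 25.92; 2: 25.92; 3: 18; 4: 169.973.
Overall E[X²] = 0.31·25.92 + 0.19·25.92 + 0.3·18 + 0.2·169.973 = 52.3547.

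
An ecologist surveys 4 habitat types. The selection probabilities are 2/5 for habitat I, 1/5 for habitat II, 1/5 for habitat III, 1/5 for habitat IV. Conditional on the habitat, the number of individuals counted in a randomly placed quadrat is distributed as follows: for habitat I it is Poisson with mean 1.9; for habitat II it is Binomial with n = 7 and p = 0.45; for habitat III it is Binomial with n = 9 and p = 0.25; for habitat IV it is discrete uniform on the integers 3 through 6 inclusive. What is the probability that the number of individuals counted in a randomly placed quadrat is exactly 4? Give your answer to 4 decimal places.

0.1536

Conditional on each habitat, P(X = 4): I: 0.0812164; II: 0.238785; III: 0.116798; IV: 0.25.
By total probability, P(X = 4) = 0.4·0.0812164 + 0.2·0.238785 + 0.2·0.116798 + 0.2·0.25 = 0.153603.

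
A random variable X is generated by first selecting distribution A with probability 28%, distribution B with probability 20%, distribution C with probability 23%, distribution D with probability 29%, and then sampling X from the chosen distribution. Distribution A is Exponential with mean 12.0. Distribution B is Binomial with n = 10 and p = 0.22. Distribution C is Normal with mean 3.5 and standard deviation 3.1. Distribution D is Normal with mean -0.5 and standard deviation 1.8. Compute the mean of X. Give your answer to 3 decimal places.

Component means — A: 12; B: 2.2; C: 3.5; D: -0.5.
E[X] = 0.28·12 + 0.2·2.2 + 0.23·3.5 + 0.29·-0.5 = 4.46.

4.460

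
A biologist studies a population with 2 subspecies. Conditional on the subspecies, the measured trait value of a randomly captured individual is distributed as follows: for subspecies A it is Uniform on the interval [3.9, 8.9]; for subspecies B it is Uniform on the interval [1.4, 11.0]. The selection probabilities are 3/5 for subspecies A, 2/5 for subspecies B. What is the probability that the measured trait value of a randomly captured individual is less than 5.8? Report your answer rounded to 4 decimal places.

0.4113

Conditional on each subspecies, P(X < 5.8): A: 0.38; B: 0.458333.
By total probability, P(X < 5.8) = 0.6·0.38 + 0.4·0.458333 = 0.411333.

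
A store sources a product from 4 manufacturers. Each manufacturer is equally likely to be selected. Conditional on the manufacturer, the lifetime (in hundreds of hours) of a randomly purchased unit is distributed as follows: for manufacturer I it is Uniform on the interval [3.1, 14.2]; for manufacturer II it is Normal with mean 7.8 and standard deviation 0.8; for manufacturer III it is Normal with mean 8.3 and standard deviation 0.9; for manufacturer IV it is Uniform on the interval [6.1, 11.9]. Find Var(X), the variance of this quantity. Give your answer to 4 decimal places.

3.8269

Per component, I: μ=8.65, E[X²]=85.09; II: μ=7.8, E[X²]=61.48; III: μ=8.3, E[X²]=69.7; IV: μ=9, E[X²]=83.8033.
E[X] = 0.25·8.65 + 0.25·7.8 + 0.25·8.3 + 0.25·9 = 8.4375.
E[X²] = 0.25·85.09 + 0.25·61.48 + 0.25·69.7 + 0.25·83.8033 = 75.0183.
Var(X) = E[X²] − (E[X])² = 75.0183 − 71.1914 = 3.82693.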